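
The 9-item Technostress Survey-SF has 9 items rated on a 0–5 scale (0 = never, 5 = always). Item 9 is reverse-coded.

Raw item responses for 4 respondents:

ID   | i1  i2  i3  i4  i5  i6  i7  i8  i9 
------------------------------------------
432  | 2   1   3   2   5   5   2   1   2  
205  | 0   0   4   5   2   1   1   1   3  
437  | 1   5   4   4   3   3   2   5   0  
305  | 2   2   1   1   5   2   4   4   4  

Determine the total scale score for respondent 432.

Respondent 432 raw: 2, 1, 3, 2, 5, 5, 2, 1, 2.
Reverse-coded (on a 0–5 scale, reversed = 5 − raw):
  item 1: 2
  item 2: 1
  item 3: 3
  item 4: 2
  item 5: 5
  item 6: 5
  item 7: 2
  item 8: 1
  item 9: 5 − 2 = 3
Sum = 2 + 1 + 3 + 2 + 5 + 5 + 2 + 1 + 3 = 24

24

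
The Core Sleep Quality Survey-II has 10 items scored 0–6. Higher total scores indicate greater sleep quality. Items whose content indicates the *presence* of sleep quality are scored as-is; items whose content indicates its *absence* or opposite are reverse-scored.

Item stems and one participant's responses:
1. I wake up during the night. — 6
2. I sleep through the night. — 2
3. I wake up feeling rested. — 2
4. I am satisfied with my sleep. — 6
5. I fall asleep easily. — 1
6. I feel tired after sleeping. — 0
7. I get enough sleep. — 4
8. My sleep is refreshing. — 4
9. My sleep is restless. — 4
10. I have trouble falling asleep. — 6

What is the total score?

Items 1, 6, 9, 10 describe the absence/opposite of sleep quality → reverse-score.
reverse-coded value = 6 − response.
  item 1: 6 − 6 = 0
  item 2: 2
  item 3: 2
  item 4: 6
  item 5: 1
  item 6: 6 − 0 = 6
  item 7: 4
  item 8: 4
  item 9: 6 − 4 = 2
  item 10: 6 − 6 = 0
Total = 0 + 2 + 2 + 6 + 1 + 6 + 4 + 4 + 2 + 0 = 27

27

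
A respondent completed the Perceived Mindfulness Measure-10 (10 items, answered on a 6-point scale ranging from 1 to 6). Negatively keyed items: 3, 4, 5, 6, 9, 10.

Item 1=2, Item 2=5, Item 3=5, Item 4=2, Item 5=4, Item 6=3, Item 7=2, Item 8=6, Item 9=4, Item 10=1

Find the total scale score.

Reverse-coded items (reverse-coded value = 7 − response):
  item 3: 7 − 5 = 2
  item 4: 7 − 2 = 5
  item 5: 7 − 4 = 3
  item 6: 7 − 3 = 4
  item 9: 7 − 4 = 3
  item 10: 7 − 1 = 6
Scored responses: 2, 5, 2, 5, 3, 4, 2, 6, 3, 6
Total = 2 + 5 + 2 + 5 + 3 + 4 + 2 + 6 + 3 + 6 = 38

38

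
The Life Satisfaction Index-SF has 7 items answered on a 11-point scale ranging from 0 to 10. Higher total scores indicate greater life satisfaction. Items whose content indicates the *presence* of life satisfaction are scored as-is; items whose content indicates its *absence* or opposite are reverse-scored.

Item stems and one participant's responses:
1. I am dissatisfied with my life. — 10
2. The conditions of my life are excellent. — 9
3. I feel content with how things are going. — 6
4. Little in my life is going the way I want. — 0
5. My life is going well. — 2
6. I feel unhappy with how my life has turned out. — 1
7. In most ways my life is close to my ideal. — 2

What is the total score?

38

Items 1, 4, 6 describe the absence/opposite of life satisfaction → reverse-score.
reverse-coded value = 10 − response.
  item 1: 10 − 10 = 0
  item 2: 9
  item 3: 6
  item 4: 10 − 0 = 10
  item 5: 2
  item 6: 10 − 1 = 9
  item 7: 2
Total = 0 + 9 + 6 + 10 + 2 + 9 + 2 = 38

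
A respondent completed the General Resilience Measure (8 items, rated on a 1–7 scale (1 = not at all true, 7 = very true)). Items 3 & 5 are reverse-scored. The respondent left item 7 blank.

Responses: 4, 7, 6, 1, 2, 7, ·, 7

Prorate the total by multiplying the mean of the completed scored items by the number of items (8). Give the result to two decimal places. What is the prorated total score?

Reverse-coded (reversed = (1+7) − raw = 8 − raw):
  item 3: 8 − 6 = 2
  item 5: 8 − 2 = 6
Completed scored items (7 of 8): 4, 7, 2, 1, 6, 7, 7; sum = 34.
Person mean = 34 / 7 ≈ 4.8571
Prorated total = (34 / 7) × 8 = 38.86 (to 2 dp)

38.86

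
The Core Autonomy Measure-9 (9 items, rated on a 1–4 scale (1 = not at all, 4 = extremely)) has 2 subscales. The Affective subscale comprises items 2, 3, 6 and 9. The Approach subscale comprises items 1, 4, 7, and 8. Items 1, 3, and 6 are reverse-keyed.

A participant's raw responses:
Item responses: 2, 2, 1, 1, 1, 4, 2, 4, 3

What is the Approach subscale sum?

Approach items: 1, 4, 7, 8.
Of these, item 1 is reverse-keyed; reversed = (1+4) − raw = 5 − raw.
  item 1: 5 − 2 = 3
  item 4: 1
  item 7: 2
  item 8: 4
Sum = 3 + 1 + 2 + 4 = 10

10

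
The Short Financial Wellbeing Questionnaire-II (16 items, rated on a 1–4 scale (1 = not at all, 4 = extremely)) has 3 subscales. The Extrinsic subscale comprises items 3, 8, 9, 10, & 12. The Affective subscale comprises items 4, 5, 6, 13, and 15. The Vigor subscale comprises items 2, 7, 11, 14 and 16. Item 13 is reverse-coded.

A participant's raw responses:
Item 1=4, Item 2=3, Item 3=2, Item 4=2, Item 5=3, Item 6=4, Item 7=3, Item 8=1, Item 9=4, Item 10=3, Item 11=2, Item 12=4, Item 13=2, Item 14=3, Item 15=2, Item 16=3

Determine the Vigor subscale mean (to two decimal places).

Vigor items: 2, 7, 11, 14, 16.
  item 2: 3
  item 7: 3
  item 11: 2
  item 14: 3
  item 16: 3
Sum = 3 + 3 + 2 + 3 + 3 = 14
Mean = 14 / 5 = 2.80

2.80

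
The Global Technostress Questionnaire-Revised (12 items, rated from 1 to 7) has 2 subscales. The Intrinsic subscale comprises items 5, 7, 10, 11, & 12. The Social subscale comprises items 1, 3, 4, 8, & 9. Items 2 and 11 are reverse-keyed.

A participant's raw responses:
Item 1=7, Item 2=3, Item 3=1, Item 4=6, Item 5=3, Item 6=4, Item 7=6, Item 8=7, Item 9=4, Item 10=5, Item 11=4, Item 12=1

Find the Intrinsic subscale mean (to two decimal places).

Intrinsic items: 5, 7, 10, 11, 12.
Of these, item 11 is reverse-keyed; reverse-coded value = 8 − response.
  item 5: 3
  item 7: 6
  item 10: 5
  item 11: 8 − 4 = 4
  item 12: 1
Sum = 3 + 6 + 5 + 4 + 1 = 19
Mean = 19 / 5 = 3.80

3.80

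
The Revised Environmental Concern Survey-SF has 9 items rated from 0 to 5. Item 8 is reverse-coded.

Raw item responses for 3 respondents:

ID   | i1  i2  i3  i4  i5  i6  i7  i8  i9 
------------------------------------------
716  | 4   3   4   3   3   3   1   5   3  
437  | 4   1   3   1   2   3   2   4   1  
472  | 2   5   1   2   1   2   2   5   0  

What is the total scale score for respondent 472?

15

Respondent 472 raw: 2, 5, 1, 2, 1, 2, 2, 5, 0.
Reverse-coded (on a 0–5 scale, reversed = 5 − raw):
  item 1: 2
  item 2: 5
  item 3: 1
  item 4: 2
  item 5: 1
  item 6: 2
  item 7: 2
  item 8: 5 − 5 = 0
  item 9: 0
Sum = 2 + 5 + 1 + 2 + 1 + 2 + 2 + 0 + 0 = 15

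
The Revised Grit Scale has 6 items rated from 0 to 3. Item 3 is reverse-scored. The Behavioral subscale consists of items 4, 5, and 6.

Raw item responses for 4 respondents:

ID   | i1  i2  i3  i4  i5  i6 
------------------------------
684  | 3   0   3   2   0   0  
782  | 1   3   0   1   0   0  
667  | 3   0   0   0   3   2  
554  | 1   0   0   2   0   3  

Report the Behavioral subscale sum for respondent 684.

Respondent 684 raw: 3, 0, 3, 2, 0, 0.
Behavioral items: 4, 5, 6.
Reverse-coded (on a 0–3 scale, reversed = 3 − raw):
  item 4: 2
  item 5: 0
  item 6: 0
Sum = 2 + 0 + 0 = 2

2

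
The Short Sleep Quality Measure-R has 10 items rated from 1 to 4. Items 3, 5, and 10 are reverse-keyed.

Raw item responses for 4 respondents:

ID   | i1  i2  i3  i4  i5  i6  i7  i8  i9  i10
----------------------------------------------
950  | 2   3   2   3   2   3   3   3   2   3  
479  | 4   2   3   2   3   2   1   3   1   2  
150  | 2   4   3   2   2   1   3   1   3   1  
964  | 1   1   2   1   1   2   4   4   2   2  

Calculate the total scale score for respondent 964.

25

Respondent 964 raw: 1, 1, 2, 1, 1, 2, 4, 4, 2, 2.
Reverse-coded (reversed = (1+4) − raw = 5 − raw):
  item 1: 1
  item 2: 1
  item 3: 5 − 2 = 3
  item 4: 1
  item 5: 5 − 1 = 4
  item 6: 2
  item 7: 4
  item 8: 4
  item 9: 2
  item 10: 5 − 2 = 3
Sum = 1 + 1 + 3 + 1 + 4 + 2 + 4 + 4 + 2 + 3 = 25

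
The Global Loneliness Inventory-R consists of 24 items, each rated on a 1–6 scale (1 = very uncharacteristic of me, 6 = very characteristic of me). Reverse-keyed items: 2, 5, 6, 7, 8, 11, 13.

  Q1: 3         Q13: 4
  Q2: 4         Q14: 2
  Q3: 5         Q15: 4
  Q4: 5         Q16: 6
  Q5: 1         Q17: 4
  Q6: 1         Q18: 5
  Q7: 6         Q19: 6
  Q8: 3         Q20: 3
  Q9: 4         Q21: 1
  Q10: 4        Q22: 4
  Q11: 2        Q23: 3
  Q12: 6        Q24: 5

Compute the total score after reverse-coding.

Reverse-keyed items use 7 − raw:
  item 2: 7 − 4 = 3
  item 5: 7 − 1 = 6
  item 6: 7 − 1 = 6
  item 7: 7 − 6 = 1
  item 8: 7 − 3 = 4
  item 11: 7 − 2 = 5
  item 13: 7 − 4 = 3
Scored responses: 3, 3, 5, 5, 6, 6, 1, 4, 4, 4, 5, 6, 3, 2, 4, 6, 4, 5, 6, 3, 1, 4, 3, 5
Total = 3 + 3 + 5 + 5 + 6 + 6 + 1 + 4 + 4 + 4 + 5 + 6 + 3 + 2 + 4 + 6 + 4 + 5 + 6 + 3 + 1 + 4 + 3 + 5 = 98

98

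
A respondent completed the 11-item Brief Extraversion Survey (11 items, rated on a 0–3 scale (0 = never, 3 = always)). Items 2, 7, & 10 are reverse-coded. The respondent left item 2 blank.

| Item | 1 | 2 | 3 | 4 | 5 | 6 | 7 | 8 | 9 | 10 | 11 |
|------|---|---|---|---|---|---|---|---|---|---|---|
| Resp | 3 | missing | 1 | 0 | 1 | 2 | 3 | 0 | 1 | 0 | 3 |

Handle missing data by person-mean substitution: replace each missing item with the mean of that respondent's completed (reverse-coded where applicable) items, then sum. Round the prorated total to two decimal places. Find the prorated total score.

15.40

Reverse-coded (reversed = (0+3) − raw = 3 − raw):
  item 7: 3 − 3 = 0
  item 10: 3 − 0 = 3
Completed scored items (10 of 11): 3, 1, 0, 1, 2, 0, 0, 1, 3, 3; sum = 14.
Person mean = 14 / 10 ≈ 1.4000
Prorated total = (14 / 10) × 11 = 15.40 (to 2 dp)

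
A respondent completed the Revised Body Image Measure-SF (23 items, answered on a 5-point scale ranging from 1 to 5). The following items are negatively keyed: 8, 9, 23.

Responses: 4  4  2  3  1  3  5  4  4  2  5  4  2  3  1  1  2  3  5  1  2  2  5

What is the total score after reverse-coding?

Apply reverse scoring (reversed = (1+5) − raw = 6 − raw):
  item 8: 6 − 4 = 2
  item 9: 6 − 4 = 2
  item 23: 6 − 5 = 1
Scored responses: 4, 4, 2, 3, 1, 3, 5, 2, 2, 2, 5, 4, 2, 3, 1, 1, 2, 3, 5, 1, 2, 2, 1
Total = 4 + 4 + 2 + 3 + 1 + 3 + 5 + 2 + 2 + 2 + 5 + 4 + 2 + 3 + 1 + 1 + 2 + 3 + 5 + 1 + 2 + 2 + 1 = 60

60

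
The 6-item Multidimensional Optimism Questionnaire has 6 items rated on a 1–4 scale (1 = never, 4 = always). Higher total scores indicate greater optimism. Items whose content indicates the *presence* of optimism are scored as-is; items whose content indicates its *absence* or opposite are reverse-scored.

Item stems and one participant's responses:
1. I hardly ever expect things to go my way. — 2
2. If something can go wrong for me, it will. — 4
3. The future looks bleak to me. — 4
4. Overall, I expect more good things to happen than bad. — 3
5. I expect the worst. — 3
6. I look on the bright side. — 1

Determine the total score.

11

Items 1, 2, 3, 5 describe the absence/opposite of optimism → reverse-score.
on a 1–4 scale, reversed = 5 − raw.
  item 1: 5 − 2 = 3
  item 2: 5 − 4 = 1
  item 3: 5 − 4 = 1
  item 4: 3
  item 5: 5 − 3 = 2
  item 6: 1
Total = 3 + 1 + 1 + 3 + 2 + 1 = 11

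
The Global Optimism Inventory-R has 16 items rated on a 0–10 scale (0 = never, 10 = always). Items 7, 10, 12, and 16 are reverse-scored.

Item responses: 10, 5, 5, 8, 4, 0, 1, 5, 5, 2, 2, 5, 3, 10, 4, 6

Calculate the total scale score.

Raw sum = 75. Reverse-scored items: 7, 10, 12, 16; their raw sum = 14.
Each reversal replaces raw with 10 − raw, changing the total by 10 − 2·raw per item.
Total = 75 + 4·10 − 2·14 = 75 + 40 − 28 = 87

87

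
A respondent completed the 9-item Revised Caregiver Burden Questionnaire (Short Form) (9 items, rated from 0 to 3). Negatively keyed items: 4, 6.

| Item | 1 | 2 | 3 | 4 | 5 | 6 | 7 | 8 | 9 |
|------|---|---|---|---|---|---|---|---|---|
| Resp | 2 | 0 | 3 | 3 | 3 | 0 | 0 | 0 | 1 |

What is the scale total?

Apply reverse scoring (reverse-coded value = 3 − response):
  item 4: 3 − 3 = 0
  item 6: 3 − 0 = 3
Scored responses: 2, 0, 3, 0, 3, 3, 0, 0, 1
Total = 2 + 0 + 3 + 0 + 3 + 3 + 0 + 0 + 1 = 12

12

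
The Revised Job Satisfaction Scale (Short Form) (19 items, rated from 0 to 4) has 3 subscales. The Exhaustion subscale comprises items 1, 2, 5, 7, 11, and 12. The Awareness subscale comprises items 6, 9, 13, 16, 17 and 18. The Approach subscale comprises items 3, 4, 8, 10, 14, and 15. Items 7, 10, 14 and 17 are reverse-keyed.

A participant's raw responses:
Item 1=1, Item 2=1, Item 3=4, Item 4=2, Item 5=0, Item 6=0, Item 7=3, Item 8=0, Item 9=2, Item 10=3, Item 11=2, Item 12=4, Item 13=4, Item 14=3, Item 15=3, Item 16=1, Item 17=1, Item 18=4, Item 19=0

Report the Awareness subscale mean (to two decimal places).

2.33

Awareness items: 6, 9, 13, 16, 17, 18.
Of these, item 17 is reverse-keyed; reversed = (0+4) − raw = 4 − raw.
  item 6: 0
  item 9: 2
  item 13: 4
  item 16: 1
  item 17: 4 − 1 = 3
  item 18: 4
Sum = 0 + 2 + 4 + 1 + 3 + 4 = 14
Mean = 14 / 6 = 2.33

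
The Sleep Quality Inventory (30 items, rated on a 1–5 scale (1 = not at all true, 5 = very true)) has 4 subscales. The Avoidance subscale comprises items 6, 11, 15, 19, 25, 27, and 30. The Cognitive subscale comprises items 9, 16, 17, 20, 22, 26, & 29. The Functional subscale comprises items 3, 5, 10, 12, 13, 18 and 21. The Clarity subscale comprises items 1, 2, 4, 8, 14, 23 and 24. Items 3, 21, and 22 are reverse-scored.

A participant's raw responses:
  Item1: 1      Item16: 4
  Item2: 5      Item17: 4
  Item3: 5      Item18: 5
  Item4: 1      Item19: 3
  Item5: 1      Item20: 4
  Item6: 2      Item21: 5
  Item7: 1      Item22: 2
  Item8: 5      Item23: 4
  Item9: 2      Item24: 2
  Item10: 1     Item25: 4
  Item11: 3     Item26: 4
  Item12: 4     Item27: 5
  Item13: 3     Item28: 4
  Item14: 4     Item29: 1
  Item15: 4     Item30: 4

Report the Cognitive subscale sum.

23

Cognitive items: 9, 16, 17, 20, 22, 26, 29.
Of these, item 22 is reverse-scored; reverse-coded value = 6 − response.
  item 9: 2
  item 16: 4
  item 17: 4
  item 20: 4
  item 22: 6 − 2 = 4
  item 26: 4
  item 29: 1
Sum = 2 + 4 + 4 + 4 + 4 + 4 + 1 = 23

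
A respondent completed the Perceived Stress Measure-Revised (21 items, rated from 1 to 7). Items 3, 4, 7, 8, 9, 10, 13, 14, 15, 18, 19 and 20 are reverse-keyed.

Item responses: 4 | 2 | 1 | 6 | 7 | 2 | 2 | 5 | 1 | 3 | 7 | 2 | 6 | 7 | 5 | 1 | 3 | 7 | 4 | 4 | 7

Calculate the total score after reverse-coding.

Raw sum = 86. Reverse-keyed items: 3, 4, 7, 8, 9, 10, 13, 14, 15, 18, 19, 20; their raw sum = 51.
Each reversal replaces raw with 8 − raw, changing the total by 8 − 2·raw per item.
Total = 86 + 12·8 − 2·51 = 86 + 96 − 102 = 80

80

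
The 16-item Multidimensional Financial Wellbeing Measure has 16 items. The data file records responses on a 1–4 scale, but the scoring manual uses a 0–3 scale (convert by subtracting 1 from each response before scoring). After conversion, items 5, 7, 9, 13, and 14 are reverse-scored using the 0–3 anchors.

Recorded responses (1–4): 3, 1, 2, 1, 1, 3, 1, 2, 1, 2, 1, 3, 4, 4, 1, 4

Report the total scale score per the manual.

Convert to 0–3: 2, 0, 1, 0, 0, 2, 0, 1, 0, 1, 0, 2, 3, 3, 0, 3
Reverse-coded (reversed = (0+3) − raw = 3 − raw):
  item 5: 3 − 0 = 3
  item 7: 3 − 0 = 3
  item 9: 3 − 0 = 3
  item 13: 3 − 3 = 0
  item 14: 3 − 3 = 0
Scored: 2, 0, 1, 0, 3, 2, 3, 1, 3, 1, 0, 2, 0, 0, 0, 3
Total = 21

21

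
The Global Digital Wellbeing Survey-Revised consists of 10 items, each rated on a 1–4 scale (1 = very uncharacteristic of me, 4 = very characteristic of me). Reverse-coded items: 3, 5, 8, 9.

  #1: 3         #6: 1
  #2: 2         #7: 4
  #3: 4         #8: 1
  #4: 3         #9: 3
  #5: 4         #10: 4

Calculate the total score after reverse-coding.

25

Reverse-coded items use 5 − raw:
  item 3: 5 − 4 = 1
  item 5: 5 − 4 = 1
  item 8: 5 − 1 = 4
  item 9: 5 − 3 = 2
After reverse-coding: 3, 2, 1, 3, 1, 1, 4, 4, 2, 4
Total = 3 + 2 + 1 + 3 + 1 + 1 + 4 + 4 + 2 + 4 = 25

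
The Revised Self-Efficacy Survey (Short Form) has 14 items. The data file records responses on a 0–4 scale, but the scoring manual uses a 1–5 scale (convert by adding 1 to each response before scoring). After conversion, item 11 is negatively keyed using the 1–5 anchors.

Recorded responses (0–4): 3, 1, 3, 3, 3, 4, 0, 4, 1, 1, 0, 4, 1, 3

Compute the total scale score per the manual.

49

Convert to 1–5: 4, 2, 4, 4, 4, 5, 1, 5, 2, 2, 1, 5, 2, 4
Reverse-coded (on a 1–5 scale, reversed = 6 − raw):
  item 11: 6 − 1 = 5
Scored: 4, 2, 4, 4, 4, 5, 1, 5, 2, 2, 5, 5, 2, 4
Total = 49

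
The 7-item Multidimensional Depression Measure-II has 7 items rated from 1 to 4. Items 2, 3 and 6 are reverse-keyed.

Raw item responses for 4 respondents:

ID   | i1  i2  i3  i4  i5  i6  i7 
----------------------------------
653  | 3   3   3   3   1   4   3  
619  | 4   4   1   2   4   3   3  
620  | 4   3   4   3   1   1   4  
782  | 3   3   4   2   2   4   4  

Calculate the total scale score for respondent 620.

19

Respondent 620 raw: 4, 3, 4, 3, 1, 1, 4.
Reverse-coded (on a 1–4 scale, reversed = 5 − raw):
  item 1: 4
  item 2: 5 − 3 = 2
  item 3: 5 − 4 = 1
  item 4: 3
  item 5: 1
  item 6: 5 − 1 = 4
  item 7: 4
Sum = 4 + 2 + 1 + 3 + 1 + 4 + 4 = 19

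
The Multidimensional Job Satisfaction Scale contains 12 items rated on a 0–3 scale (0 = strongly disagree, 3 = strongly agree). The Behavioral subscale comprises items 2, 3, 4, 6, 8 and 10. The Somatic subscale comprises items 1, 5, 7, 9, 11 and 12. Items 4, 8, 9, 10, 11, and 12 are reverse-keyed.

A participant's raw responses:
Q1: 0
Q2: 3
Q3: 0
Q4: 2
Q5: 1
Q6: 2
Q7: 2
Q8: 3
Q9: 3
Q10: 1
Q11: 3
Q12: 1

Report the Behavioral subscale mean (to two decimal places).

Behavioral items: 2, 3, 4, 6, 8, 10.
Of these, items 4, 8, and 10 are reverse-keyed; on a 0–3 scale, reversed = 3 − raw.
  item 2: 3
  item 3: 0
  item 4: 3 − 2 = 1
  item 6: 2
  item 8: 3 − 3 = 0
  item 10: 3 − 1 = 2
Sum = 3 + 0 + 1 + 2 + 0 + 2 = 8
Mean = 8 / 6 = 1.33

1.33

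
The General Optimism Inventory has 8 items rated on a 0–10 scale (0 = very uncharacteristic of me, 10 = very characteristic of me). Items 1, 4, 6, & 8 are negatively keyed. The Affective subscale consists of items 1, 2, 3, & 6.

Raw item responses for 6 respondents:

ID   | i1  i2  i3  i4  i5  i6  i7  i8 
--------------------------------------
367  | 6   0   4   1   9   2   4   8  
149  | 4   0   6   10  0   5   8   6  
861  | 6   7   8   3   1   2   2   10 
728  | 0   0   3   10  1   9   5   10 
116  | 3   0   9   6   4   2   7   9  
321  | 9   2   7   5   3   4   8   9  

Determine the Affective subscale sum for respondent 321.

16

Respondent 321 raw: 9, 2, 7, 5, 3, 4, 8, 9.
Affective items: 1, 2, 3, 6.
Reverse-coded (on a 0–10 scale, reversed = 10 − raw):
  item 1: 10 − 9 = 1
  item 2: 2
  item 3: 7
  item 6: 10 − 4 = 6
Sum = 1 + 2 + 7 + 6 = 16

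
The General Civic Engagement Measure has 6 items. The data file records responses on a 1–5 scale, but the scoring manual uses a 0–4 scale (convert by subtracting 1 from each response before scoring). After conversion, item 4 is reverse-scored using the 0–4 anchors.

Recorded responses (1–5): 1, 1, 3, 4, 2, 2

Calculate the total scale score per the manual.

Convert to 0–4: 0, 0, 2, 3, 1, 1
Reverse-coded (reversed = (0+4) − raw = 4 − raw):
  item 4: 4 − 3 = 1
Scored: 0, 0, 2, 1, 1, 1
Total = 5

5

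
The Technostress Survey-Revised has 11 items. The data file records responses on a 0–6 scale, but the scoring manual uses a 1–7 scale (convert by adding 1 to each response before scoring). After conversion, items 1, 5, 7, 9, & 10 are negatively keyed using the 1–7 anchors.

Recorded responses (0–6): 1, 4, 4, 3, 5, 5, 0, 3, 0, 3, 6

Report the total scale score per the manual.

Convert to 1–7: 2, 5, 5, 4, 6, 6, 1, 4, 1, 4, 7
Reverse-coded (on a 1–7 scale, reversed = 8 − raw):
  item 1: 8 − 2 = 6
  item 5: 8 − 6 = 2
  item 7: 8 − 1 = 7
  item 9: 8 − 1 = 7
  item 10: 8 − 4 = 4
Scored: 6, 5, 5, 4, 2, 6, 7, 4, 7, 4, 7
Total = 57

57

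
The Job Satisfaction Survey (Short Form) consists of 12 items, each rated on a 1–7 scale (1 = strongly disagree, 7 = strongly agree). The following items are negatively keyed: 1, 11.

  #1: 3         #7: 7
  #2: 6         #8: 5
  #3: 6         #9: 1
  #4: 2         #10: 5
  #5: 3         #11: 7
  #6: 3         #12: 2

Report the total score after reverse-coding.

46

Raw sum = 50. Negatively keyed items: 1, 11; their raw sum = 10.
Each reversal replaces raw with 8 − raw, changing the total by 8 − 2·raw per item.
Total = 50 + 2·8 − 2·10 = 50 + 16 − 20 = 46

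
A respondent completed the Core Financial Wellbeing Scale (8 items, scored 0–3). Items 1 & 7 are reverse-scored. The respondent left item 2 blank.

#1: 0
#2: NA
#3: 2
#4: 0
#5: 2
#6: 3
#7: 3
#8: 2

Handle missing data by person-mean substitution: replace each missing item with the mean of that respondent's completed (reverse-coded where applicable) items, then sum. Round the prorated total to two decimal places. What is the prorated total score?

13.71

Reverse-coded (on a 0–3 scale, reversed = 3 − raw):
  item 1: 3 − 0 = 3
  item 7: 3 − 3 = 0
Completed scored items (7 of 8): 3, 2, 0, 2, 3, 0, 2; sum = 12.
Person mean = 12 / 7 ≈ 1.7143
Prorated total = (12 / 7) × 8 = 13.71 (to 2 dp)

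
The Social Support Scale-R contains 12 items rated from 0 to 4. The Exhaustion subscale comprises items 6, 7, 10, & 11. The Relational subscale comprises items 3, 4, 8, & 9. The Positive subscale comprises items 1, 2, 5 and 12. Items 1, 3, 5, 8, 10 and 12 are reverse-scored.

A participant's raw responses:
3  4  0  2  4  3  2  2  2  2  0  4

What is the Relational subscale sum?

Relational items: 3, 4, 8, 9.
Of these, items 3 and 8 are reverse-scored; on a 0–4 scale, reversed = 4 − raw.
  item 3: 4 − 0 = 4
  item 4: 2
  item 8: 4 − 2 = 2
  item 9: 2
Sum = 4 + 2 + 2 + 2 = 10

10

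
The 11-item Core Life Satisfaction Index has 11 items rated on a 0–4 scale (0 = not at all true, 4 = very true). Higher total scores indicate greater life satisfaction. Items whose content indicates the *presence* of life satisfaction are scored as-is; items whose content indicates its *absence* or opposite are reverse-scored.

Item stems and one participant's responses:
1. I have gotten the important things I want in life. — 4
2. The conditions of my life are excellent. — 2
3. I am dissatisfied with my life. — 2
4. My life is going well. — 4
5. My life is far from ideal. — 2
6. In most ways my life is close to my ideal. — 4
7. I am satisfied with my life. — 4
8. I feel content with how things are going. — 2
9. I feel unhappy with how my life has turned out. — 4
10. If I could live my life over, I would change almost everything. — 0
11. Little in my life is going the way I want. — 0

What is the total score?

32

Items 3, 5, 9, 10, 11 describe the absence/opposite of life satisfaction → reverse-score.
reversed = (0+4) − raw = 4 − raw.
  item 1: 4
  item 2: 2
  item 3: 4 − 2 = 2
  item 4: 4
  item 5: 4 − 2 = 2
  item 6: 4
  item 7: 4
  item 8: 2
  item 9: 4 − 4 = 0
  item 10: 4 − 0 = 4
  item 11: 4 − 0 = 4
Total = 4 + 2 + 2 + 4 + 2 + 4 + 4 + 2 + 0 + 4 + 4 = 32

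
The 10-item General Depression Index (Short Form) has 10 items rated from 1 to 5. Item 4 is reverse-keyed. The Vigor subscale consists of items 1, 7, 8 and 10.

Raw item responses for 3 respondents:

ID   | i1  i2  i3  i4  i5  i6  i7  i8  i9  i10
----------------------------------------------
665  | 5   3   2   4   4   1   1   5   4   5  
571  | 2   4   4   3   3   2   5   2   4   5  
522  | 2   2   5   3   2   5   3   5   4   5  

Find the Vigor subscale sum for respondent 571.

Respondent 571 raw: 2, 4, 4, 3, 3, 2, 5, 2, 4, 5.
Vigor items: 1, 7, 8, 10.
Reverse-coded (reversed = (1+5) − raw = 6 − raw):
  item 1: 2
  item 7: 5
  item 8: 2
  item 10: 5
Sum = 2 + 5 + 2 + 5 = 14

14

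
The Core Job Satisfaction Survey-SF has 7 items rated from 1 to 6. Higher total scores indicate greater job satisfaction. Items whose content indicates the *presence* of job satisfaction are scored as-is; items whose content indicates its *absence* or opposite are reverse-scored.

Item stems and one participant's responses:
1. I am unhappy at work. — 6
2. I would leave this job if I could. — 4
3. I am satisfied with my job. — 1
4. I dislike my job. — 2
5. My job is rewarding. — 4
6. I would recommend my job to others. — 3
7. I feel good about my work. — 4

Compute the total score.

Items 1, 2, 4 describe the absence/opposite of job satisfaction → reverse-score.
on a 1–6 scale, reversed = 7 − raw.
  item 1: 7 − 6 = 1
  item 2: 7 − 4 = 3
  item 3: 1
  item 4: 7 − 2 = 5
  item 5: 4
  item 6: 3
  item 7: 4
Total = 1 + 3 + 1 + 5 + 4 + 3 + 4 = 21

21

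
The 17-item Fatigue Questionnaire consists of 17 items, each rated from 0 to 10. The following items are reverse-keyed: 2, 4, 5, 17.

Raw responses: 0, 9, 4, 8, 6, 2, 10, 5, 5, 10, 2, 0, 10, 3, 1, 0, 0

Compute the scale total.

Raw sum = 75. Reverse-keyed items: 2, 4, 5, 17; their raw sum = 23.
Each reversal replaces raw with 10 − raw, changing the total by 10 − 2·raw per item.
Total = 75 + 4·10 − 2·23 = 75 + 40 − 46 = 69

69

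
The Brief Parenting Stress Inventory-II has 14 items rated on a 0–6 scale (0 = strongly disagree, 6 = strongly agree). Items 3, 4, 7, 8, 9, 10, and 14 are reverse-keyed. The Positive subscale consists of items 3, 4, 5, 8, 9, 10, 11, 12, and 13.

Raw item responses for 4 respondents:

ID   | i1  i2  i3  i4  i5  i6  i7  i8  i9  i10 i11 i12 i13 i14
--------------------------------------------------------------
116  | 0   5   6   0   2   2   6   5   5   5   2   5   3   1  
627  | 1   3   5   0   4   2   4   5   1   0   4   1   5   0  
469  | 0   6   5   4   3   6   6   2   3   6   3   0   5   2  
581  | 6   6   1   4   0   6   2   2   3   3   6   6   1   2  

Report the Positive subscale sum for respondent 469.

Respondent 469 raw: 0, 6, 5, 4, 3, 6, 6, 2, 3, 6, 3, 0, 5, 2.
Positive items: 3, 4, 5, 8, 9, 10, 11, 12, 13.
Reverse-coded (reverse-coded value = 6 − response):
  item 3: 6 − 5 = 1
  item 4: 6 − 4 = 2
  item 5: 3
  item 8: 6 − 2 = 4
  item 9: 6 − 3 = 3
  item 10: 6 − 6 = 0
  item 11: 3
  item 12: 0
  item 13: 5
Sum = 1 + 2 + 3 + 4 + 3 + 0 + 3 + 0 + 5 = 21

21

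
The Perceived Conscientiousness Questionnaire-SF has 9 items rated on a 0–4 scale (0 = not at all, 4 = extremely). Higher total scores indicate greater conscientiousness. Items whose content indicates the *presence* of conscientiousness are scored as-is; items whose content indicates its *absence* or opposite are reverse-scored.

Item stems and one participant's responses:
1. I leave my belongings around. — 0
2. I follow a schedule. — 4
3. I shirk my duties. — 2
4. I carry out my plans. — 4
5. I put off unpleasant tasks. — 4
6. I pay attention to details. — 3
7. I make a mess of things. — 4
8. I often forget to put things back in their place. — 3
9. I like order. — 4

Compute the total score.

Items 1, 3, 5, 7, 8 describe the absence/opposite of conscientiousness → reverse-score.
on a 0–4 scale, reversed = 4 − raw.
  item 1: 4 − 0 = 4
  item 2: 4
  item 3: 4 − 2 = 2
  item 4: 4
  item 5: 4 − 4 = 0
  item 6: 3
  item 7: 4 − 4 = 0
  item 8: 4 − 3 = 1
  item 9: 4
Total = 4 + 4 + 2 + 4 + 0 + 3 + 0 + 1 + 4 = 22

22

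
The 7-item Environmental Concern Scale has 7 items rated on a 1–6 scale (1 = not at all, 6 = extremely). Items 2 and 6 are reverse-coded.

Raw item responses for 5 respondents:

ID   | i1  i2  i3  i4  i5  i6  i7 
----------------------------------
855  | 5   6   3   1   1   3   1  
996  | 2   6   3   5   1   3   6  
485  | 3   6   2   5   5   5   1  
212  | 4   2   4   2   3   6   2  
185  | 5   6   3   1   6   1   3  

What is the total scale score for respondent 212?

Respondent 212 raw: 4, 2, 4, 2, 3, 6, 2.
Reverse-coded (on a 1–6 scale, reversed = 7 − raw):
  item 1: 4
  item 2: 7 − 2 = 5
  item 3: 4
  item 4: 2
  item 5: 3
  item 6: 7 − 6 = 1
  item 7: 2
Sum = 4 + 5 + 4 + 2 + 3 + 1 + 2 = 21

21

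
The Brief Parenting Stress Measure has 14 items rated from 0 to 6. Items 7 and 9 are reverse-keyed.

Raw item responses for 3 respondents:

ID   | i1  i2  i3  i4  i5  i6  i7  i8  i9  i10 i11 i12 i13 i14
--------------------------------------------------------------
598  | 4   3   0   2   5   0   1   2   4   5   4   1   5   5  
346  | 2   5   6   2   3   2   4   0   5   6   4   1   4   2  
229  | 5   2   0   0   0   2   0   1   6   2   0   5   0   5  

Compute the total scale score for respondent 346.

40

Respondent 346 raw: 2, 5, 6, 2, 3, 2, 4, 0, 5, 6, 4, 1, 4, 2.
Reverse-coded (on a 0–6 scale, reversed = 6 − raw):
  item 1: 2
  item 2: 5
  item 3: 6
  item 4: 2
  item 5: 3
  item 6: 2
  item 7: 6 − 4 = 2
  item 8: 0
  item 9: 6 − 5 = 1
  item 10: 6
  item 11: 4
  item 12: 1
  item 13: 4
  item 14: 2
Sum = 2 + 5 + 6 + 2 + 3 + 2 + 2 + 0 + 1 + 6 + 4 + 1 + 4 + 2 = 40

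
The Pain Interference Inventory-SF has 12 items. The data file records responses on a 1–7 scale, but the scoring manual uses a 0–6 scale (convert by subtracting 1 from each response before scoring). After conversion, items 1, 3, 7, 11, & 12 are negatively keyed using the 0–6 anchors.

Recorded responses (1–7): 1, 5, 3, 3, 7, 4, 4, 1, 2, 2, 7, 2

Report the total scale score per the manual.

Convert to 0–6: 0, 4, 2, 2, 6, 3, 3, 0, 1, 1, 6, 1
Reverse-coded (reversed = (0+6) − raw = 6 − raw):
  item 1: 6 − 0 = 6
  item 3: 6 − 2 = 4
  item 7: 6 − 3 = 3
  item 11: 6 − 6 = 0
  item 12: 6 − 1 = 5
Scored: 6, 4, 4, 2, 6, 3, 3, 0, 1, 1, 0, 5
Total = 35

35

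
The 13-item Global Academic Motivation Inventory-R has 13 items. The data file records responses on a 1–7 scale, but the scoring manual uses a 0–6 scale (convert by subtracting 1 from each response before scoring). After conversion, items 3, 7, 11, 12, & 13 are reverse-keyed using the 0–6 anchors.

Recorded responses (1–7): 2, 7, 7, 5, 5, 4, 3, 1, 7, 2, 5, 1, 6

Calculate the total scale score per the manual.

38

Convert to 0–6: 1, 6, 6, 4, 4, 3, 2, 0, 6, 1, 4, 0, 5
Reverse-coded (reverse-coded value = 6 − response):
  item 3: 6 − 6 = 0
  item 7: 6 − 2 = 4
  item 11: 6 − 4 = 2
  item 12: 6 − 0 = 6
  item 13: 6 − 5 = 1
Scored: 1, 6, 0, 4, 4, 3, 4, 0, 6, 1, 2, 6, 1
Total = 38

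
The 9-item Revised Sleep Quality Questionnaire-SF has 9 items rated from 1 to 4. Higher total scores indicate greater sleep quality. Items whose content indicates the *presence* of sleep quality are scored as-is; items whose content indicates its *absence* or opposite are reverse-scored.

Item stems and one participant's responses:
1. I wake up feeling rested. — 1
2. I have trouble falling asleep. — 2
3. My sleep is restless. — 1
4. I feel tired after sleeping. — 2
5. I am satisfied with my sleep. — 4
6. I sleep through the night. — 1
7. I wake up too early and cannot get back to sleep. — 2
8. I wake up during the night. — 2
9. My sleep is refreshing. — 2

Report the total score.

24

Items 2, 3, 4, 7, 8 describe the absence/opposite of sleep quality → reverse-score.
on a 1–4 scale, reversed = 5 − raw.
  item 1: 1
  item 2: 5 − 2 = 3
  item 3: 5 − 1 = 4
  item 4: 5 − 2 = 3
  item 5: 4
  item 6: 1
  item 7: 5 − 2 = 3
  item 8: 5 − 2 = 3
  item 9: 2
Total = 1 + 3 + 4 + 3 + 4 + 1 + 3 + 3 + 2 = 24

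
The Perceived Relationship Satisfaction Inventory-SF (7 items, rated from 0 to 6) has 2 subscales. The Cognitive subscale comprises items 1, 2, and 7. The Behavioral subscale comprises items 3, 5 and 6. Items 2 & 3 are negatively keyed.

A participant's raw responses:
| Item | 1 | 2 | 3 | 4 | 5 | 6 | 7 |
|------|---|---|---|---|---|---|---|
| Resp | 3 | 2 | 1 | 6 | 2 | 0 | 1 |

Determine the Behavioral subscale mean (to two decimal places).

2.33

Behavioral items: 3, 5, 6.
Of these, item 3 is negatively keyed; reverse-coded value = 6 − response.
  item 3: 6 − 1 = 5
  item 5: 2
  item 6: 0
Sum = 5 + 2 + 0 = 7
Mean = 7 / 3 = 2.33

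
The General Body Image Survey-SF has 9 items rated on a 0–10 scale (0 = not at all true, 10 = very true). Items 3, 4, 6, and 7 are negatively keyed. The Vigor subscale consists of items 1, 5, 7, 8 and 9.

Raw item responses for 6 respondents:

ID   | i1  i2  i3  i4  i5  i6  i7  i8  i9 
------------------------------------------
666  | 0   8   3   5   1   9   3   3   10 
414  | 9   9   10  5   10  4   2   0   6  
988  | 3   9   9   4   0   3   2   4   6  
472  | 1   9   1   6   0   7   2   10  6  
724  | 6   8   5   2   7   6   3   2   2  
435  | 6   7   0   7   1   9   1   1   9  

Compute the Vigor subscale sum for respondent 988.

Respondent 988 raw: 3, 9, 9, 4, 0, 3, 2, 4, 6.
Vigor items: 1, 5, 7, 8, 9.
Reverse-coded (on a 0–10 scale, reversed = 10 − raw):
  item 1: 3
  item 5: 0
  item 7: 10 − 2 = 8
  item 8: 4
  item 9: 6
Sum = 3 + 0 + 8 + 4 + 6 = 21

21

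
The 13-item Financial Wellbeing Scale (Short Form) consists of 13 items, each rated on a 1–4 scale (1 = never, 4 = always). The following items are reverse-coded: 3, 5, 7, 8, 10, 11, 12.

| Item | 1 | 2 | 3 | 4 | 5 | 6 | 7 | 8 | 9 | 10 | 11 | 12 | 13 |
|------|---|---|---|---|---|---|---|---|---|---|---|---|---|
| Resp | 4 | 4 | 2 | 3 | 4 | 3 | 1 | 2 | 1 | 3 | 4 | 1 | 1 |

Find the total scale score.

Reversing items 3, 5, 7, 8, 10, 11 and 12 with 5 − raw:
Total = 4 + 4 + (5−2) + 3 + (5−4) + 3 + (5−1) + (5−2) + 1 + (5−3) + (5−4) + (5−1) + 1
      = 4 + 4 + 3 + 3 + 1 + 3 + 4 + 3 + 1 + 2 + 1 + 4 + 1 = 34

34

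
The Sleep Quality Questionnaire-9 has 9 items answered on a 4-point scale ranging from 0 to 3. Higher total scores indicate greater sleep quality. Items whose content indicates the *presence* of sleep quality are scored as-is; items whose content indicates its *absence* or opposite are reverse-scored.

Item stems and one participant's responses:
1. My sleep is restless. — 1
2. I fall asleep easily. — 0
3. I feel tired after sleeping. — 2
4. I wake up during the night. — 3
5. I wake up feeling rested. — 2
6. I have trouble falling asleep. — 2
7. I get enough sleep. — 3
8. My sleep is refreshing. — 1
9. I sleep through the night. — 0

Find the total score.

Items 1, 3, 4, 6 describe the absence/opposite of sleep quality → reverse-score.
on a 0–3 scale, reversed = 3 − raw.
  item 1: 3 − 1 = 2
  item 2: 0
  item 3: 3 − 2 = 1
  item 4: 3 − 3 = 0
  item 5: 2
  item 6: 3 − 2 = 1
  item 7: 3
  item 8: 1
  item 9: 0
Total = 2 + 0 + 1 + 0 + 2 + 1 + 3 + 1 + 0 = 10

10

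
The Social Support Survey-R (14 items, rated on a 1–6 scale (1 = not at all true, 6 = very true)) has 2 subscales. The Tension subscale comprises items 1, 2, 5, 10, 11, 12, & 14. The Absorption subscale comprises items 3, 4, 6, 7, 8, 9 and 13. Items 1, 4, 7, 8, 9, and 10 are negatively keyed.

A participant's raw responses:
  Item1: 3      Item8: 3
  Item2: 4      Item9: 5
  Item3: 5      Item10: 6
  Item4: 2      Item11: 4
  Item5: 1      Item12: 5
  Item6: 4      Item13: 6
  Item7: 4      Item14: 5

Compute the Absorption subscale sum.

29

Absorption items: 3, 4, 6, 7, 8, 9, 13.
Of these, items 4, 7, 8, & 9 are negatively keyed; reverse-coded value = 7 − response.
  item 3: 5
  item 4: 7 − 2 = 5
  item 6: 4
  item 7: 7 − 4 = 3
  item 8: 7 − 3 = 4
  item 9: 7 − 5 = 2
  item 13: 6
Sum = 5 + 5 + 4 + 3 + 4 + 2 + 6 = 29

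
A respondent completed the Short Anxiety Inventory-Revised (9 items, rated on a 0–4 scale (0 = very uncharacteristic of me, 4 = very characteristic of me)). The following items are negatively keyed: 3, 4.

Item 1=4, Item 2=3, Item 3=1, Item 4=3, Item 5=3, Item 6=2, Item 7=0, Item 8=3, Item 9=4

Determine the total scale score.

Raw sum = 23. Negatively keyed items: 3, 4; their raw sum = 4.
Each reversal replaces raw with 4 − raw, changing the total by 4 − 2·raw per item.
Total = 23 + 2·4 − 2·4 = 23 + 8 − 8 = 23

23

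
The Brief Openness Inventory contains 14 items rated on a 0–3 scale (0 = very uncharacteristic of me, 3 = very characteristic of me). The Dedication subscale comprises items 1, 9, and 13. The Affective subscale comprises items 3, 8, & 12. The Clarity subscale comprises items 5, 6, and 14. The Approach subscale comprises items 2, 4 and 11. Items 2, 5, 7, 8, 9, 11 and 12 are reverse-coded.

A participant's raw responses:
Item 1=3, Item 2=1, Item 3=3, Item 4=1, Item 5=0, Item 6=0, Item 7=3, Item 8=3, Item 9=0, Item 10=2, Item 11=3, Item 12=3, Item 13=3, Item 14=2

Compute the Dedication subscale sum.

Dedication items: 1, 9, 13.
Of these, item 9 is reverse-coded; on a 0–3 scale, reversed = 3 − raw.
  item 1: 3
  item 9: 3 − 0 = 3
  item 13: 3
Sum = 3 + 3 + 3 = 9

9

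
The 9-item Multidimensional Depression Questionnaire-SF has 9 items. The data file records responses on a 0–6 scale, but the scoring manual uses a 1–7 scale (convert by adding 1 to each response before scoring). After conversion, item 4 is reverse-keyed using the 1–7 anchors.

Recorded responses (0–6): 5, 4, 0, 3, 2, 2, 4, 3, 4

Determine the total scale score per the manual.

36

Convert to 1–7: 6, 5, 1, 4, 3, 3, 5, 4, 5
Reverse-coded (reversed = (1+7) − raw = 8 − raw):
  item 4: 8 − 4 = 4
Scored: 6, 5, 1, 4, 3, 3, 5, 4, 5
Total = 36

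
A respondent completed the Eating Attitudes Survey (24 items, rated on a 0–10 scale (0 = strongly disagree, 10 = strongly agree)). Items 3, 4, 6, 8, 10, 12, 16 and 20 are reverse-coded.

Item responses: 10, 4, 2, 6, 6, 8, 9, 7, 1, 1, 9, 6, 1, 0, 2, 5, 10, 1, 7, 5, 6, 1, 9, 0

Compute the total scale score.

116

Reverse-coded items use 10 − raw:
  item 3: 10 − 2 = 8
  item 4: 10 − 6 = 4
  item 6: 10 − 8 = 2
  item 8: 10 − 7 = 3
  item 10: 10 − 1 = 9
  item 12: 10 − 6 = 4
  item 16: 10 − 5 = 5
  item 20: 10 − 5 = 5
Scored responses: 10, 4, 8, 4, 6, 2, 9, 3, 1, 9, 9, 4, 1, 0, 2, 5, 10, 1, 7, 5, 6, 1, 9, 0
Total = 10 + 4 + 8 + 4 + 6 + 2 + 9 + 3 + 1 + 9 + 9 + 4 + 1 + 0 + 2 + 5 + 10 + 1 + 7 + 5 + 6 + 1 + 9 + 0 = 116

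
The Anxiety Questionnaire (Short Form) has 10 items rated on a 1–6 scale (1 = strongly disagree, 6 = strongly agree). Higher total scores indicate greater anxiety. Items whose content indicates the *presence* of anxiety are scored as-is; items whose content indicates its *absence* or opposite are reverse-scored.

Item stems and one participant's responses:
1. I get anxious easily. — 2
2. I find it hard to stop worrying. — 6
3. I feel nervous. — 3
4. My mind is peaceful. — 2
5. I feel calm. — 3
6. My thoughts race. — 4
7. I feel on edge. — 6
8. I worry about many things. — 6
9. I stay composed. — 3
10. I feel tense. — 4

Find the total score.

44

Items 4, 5, 9 describe the absence/opposite of anxiety → reverse-score.
reversed = (1+6) − raw = 7 − raw.
  item 1: 2
  item 2: 6
  item 3: 3
  item 4: 7 − 2 = 5
  item 5: 7 − 3 = 4
  item 6: 4
  item 7: 6
  item 8: 6
  item 9: 7 − 3 = 4
  item 10: 4
Total = 2 + 6 + 3 + 5 + 4 + 4 + 6 + 6 + 4 + 4 = 44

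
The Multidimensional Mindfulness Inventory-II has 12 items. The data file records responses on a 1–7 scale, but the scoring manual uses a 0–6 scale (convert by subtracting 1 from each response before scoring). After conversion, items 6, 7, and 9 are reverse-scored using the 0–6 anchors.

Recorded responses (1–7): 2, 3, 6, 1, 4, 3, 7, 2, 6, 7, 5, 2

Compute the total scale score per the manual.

28

Convert to 0–6: 1, 2, 5, 0, 3, 2, 6, 1, 5, 6, 4, 1
Reverse-coded (reversed = (0+6) − raw = 6 − raw):
  item 6: 6 − 2 = 4
  item 7: 6 − 6 = 0
  item 9: 6 − 5 = 1
Scored: 1, 2, 5, 0, 3, 4, 0, 1, 1, 6, 4, 1
Total = 28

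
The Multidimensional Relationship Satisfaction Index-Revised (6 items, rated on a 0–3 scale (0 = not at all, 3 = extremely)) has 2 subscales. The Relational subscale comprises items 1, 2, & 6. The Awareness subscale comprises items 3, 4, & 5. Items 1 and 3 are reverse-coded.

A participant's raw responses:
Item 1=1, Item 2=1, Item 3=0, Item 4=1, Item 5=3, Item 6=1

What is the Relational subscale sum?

Relational items: 1, 2, 6.
Of these, item 1 is reverse-coded; reverse-coded value = 3 − response.
  item 1: 3 − 1 = 2
  item 2: 1
  item 6: 1
Sum = 2 + 1 + 1 = 4

4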